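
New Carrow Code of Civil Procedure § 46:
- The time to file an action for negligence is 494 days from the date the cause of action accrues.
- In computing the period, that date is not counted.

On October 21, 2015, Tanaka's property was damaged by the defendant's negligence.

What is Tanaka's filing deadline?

February 26, 2017

494 days after October 21, 2015 is February 26, 2017.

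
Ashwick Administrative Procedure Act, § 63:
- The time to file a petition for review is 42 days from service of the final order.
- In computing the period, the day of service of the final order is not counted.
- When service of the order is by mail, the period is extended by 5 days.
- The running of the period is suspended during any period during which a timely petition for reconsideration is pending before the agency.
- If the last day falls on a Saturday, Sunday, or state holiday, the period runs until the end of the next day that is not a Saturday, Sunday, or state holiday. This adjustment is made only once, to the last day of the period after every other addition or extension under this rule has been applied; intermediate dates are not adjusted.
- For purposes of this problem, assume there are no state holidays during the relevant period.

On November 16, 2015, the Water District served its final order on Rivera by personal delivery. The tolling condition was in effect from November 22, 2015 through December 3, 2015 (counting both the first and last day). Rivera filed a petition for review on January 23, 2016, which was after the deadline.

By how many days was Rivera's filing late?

12 days

42 days after November 16, 2015 is December 28, 2015.
Service was not by mail, so no mail extension applies.
From November 22, 2015 through December 3, 2015 inclusive is 12 days; tolling adds 12 days: December 28, 2015 + 12 days = January 9, 2016.
January 9, 2016 is Saturday; January 10, 2016 is Sunday. The next qualifying day is January 11, 2016.
The deadline is January 11, 2016; from January 11, 2016 to January 23, 2016 is 12 days.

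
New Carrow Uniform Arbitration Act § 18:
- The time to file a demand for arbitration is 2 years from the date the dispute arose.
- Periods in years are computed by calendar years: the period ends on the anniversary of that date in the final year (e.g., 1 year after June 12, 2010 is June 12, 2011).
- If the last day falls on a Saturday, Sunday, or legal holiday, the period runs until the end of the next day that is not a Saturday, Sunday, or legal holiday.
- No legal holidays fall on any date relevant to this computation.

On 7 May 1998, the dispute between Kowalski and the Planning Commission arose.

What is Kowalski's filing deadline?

2 years after 7 May 1998 is May 7, 2000.
May 7, 2000 is Sunday. The next qualifying day is May 8, 2000.

May 8, 2000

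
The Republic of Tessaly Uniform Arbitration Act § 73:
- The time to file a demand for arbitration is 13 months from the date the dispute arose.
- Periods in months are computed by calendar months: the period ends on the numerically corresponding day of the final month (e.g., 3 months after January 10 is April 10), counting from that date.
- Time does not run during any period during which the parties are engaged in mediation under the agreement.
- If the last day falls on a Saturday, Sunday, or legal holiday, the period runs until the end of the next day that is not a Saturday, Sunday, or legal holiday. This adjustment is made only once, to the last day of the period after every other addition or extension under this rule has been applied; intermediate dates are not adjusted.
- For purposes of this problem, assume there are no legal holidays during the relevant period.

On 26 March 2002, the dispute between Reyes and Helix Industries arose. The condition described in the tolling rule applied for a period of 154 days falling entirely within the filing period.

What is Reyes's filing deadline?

13 months after 26 March 2002 is April 26, 2003.
Tolling adds 154 days: April 26, 2003 + 154 days = September 27, 2003.
September 27, 2003 is Saturday; September 28, 2003 is Sunday. The next qualifying day is September 29, 2003.

September 29, 2003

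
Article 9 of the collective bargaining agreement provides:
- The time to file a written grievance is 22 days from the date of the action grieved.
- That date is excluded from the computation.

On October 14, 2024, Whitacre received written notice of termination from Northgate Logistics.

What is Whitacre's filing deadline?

November 5, 2024

22 days after October 14, 2024 is November 5, 2024.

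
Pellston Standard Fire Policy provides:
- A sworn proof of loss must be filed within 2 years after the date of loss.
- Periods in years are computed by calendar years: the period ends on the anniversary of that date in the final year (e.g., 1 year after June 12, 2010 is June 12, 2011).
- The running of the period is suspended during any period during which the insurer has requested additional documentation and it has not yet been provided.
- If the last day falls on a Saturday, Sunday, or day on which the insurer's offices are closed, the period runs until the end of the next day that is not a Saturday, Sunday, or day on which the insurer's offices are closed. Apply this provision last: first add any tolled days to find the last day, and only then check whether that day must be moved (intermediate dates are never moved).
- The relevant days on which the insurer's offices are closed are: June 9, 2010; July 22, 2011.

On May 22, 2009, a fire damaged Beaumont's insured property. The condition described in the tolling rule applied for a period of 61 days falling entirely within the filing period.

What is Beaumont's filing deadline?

July 25, 2011

2 years after May 22, 2009 is May 22, 2011.
Tolling adds 61 days: May 22, 2011 + 61 days = July 22, 2011.
July 22, 2011 is a listed holiday; July 23, 2011 is Saturday; July 24, 2011 is Sunday. The next qualifying day is July 25, 2011.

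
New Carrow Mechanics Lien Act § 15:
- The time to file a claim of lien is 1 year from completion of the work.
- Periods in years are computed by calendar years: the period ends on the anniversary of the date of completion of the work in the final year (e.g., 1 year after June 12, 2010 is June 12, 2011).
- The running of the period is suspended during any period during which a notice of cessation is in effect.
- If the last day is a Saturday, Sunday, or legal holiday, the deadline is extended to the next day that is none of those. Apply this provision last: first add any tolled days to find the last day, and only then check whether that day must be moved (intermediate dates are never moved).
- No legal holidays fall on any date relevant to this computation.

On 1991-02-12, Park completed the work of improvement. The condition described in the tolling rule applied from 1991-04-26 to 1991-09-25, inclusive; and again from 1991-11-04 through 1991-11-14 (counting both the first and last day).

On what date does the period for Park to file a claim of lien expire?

July 27, 1992

1 year after 1991-02-12 is February 12, 1992.
From April 26, 1991 through September 25, 1991 inclusive is 153 days; tolling adds 153 days: February 12, 1992 + 153 days = July 14, 1992.
From November 4, 1991 through November 14, 1991 inclusive is 11 days; tolling adds 11 days: July 14, 1992 + 11 days = July 25, 1992.
July 25, 1992 is Saturday; July 26, 1992 is Sunday. The next qualifying day is July 27, 1992.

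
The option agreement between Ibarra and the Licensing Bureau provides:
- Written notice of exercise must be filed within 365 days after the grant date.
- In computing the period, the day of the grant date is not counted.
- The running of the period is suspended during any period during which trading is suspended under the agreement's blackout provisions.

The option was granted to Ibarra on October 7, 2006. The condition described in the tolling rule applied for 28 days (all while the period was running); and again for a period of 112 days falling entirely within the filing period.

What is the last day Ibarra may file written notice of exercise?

365 days after October 7, 2006 is October 7, 2007.
Tolling adds 28 days: October 7, 2007 + 28 days = November 4, 2007.
Tolling adds 112 days: November 4, 2007 + 112 days = February 24, 2008.

February 24, 2008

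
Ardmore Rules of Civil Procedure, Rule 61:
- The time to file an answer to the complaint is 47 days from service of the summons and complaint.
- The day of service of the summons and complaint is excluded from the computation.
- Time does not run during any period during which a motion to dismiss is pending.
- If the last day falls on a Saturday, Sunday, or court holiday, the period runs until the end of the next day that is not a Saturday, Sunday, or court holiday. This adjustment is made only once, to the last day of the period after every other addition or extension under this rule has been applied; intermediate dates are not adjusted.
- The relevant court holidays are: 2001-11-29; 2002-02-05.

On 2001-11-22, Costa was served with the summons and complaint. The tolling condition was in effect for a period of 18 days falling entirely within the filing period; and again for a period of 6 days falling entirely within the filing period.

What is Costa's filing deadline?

February 1, 2002

47 days after 2001-11-22 is January 8, 2002.
Tolling adds 18 days: January 8, 2002 + 18 days = January 26, 2002.
Tolling adds 6 days: January 26, 2002 + 6 days = February 1, 2002.
February 1, 2002 is a Friday and not a court holiday, so no extension applies.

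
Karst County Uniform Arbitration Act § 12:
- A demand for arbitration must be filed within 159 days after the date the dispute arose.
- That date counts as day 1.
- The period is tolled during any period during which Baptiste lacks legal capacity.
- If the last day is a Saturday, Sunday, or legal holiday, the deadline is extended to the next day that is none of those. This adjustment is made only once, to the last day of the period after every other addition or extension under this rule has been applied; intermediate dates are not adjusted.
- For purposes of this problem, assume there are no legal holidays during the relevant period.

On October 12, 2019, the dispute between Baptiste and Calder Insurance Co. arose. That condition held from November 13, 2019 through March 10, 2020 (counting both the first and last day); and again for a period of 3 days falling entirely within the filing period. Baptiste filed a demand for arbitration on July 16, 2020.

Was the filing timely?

Yes

Counting October 12, 2019 as day 1, day 159 is March 18, 2020.
From November 13, 2019 through March 10, 2020 inclusive is 119 days; tolling adds 119 days: March 18, 2020 + 119 days = July 15, 2020.
Tolling adds 3 days: July 15, 2020 + 3 days = July 18, 2020.
July 18, 2020 is Saturday; July 19, 2020 is Sunday. The next qualifying day is July 20, 2020.
The deadline is July 20, 2020; the filing on July 16, 2020 is on or before that date.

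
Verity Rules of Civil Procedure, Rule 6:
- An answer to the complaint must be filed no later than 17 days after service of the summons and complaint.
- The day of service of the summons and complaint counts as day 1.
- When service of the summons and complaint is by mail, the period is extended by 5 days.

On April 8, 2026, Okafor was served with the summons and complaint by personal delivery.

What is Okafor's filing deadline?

April 24, 2026

Counting April 8, 2026 as day 1, day 17 is April 24, 2026.
Service was not by mail, so no mail extension applies.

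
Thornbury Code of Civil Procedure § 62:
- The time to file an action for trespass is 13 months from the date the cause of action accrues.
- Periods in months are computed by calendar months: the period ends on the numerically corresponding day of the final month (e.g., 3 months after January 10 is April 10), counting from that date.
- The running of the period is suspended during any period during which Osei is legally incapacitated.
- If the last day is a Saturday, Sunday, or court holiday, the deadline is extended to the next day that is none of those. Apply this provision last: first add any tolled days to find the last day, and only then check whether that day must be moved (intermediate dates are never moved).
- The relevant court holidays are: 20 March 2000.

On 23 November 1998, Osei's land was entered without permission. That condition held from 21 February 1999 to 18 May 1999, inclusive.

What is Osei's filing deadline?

13 months after 23 November 1998 is December 23, 1999.
From February 21, 1999 through May 18, 1999 inclusive is 87 days; tolling adds 87 days: December 23, 1999 + 87 days = March 19, 2000.
March 19, 2000 is Sunday; March 20, 2000 is a listed holiday. The next qualifying day is March 21, 2000.

March 21, 2000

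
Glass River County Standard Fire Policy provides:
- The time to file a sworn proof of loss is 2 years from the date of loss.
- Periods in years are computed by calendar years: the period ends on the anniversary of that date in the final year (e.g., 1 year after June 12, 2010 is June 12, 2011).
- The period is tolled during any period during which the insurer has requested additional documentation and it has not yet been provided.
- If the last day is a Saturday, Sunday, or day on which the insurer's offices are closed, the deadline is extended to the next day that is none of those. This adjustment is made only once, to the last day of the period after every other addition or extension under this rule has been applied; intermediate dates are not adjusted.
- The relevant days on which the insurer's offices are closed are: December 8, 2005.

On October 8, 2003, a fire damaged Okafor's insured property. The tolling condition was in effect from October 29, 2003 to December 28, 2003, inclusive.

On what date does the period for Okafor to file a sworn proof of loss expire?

December 9, 2005

2 years after October 8, 2003 is October 8, 2005.
From October 29, 2003 through December 28, 2003 inclusive is 61 days; tolling adds 61 days: October 8, 2005 + 61 days = December 8, 2005.
December 8, 2005 is a listed holiday. The next qualifying day is December 9, 2005.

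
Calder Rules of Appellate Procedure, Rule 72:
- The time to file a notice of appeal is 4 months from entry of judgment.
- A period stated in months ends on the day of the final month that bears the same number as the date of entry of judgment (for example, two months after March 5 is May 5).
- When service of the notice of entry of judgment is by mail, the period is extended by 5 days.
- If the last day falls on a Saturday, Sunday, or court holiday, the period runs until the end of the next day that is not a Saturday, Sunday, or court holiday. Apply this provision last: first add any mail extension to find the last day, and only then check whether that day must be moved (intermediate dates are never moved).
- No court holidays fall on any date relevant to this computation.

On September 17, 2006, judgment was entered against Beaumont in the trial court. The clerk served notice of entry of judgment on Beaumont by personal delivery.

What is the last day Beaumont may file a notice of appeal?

4 months after September 17, 2006 is January 17, 2007.
Service was not by mail, so no mail extension applies.
January 17, 2007 is a Wednesday and not a court holiday, so no extension applies.

January 17, 2007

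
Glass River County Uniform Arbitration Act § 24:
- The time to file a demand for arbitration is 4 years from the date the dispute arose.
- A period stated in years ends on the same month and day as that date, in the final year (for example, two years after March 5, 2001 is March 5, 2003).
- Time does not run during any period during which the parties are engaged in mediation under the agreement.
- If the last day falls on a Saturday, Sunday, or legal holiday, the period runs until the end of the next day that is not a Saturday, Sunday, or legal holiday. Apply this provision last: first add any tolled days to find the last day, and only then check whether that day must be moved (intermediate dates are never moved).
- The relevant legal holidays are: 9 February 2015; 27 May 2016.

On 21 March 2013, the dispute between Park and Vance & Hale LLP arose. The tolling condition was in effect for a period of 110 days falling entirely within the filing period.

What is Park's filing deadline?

4 years after 21 March 2013 is March 21, 2017.
Tolling adds 110 days: March 21, 2017 + 110 days = July 9, 2017.
July 9, 2017 is Sunday. The next qualifying day is July 10, 2017.

July 10, 2017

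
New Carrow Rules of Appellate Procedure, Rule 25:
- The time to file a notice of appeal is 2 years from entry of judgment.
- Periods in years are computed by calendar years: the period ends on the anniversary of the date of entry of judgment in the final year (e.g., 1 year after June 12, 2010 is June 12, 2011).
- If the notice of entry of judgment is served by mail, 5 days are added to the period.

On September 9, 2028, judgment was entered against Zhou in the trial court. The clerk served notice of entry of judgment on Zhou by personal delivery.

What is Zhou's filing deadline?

2 years after September 9, 2028 is September 9, 2030.
Service was not by mail, so no mail extension applies.

September 9, 2030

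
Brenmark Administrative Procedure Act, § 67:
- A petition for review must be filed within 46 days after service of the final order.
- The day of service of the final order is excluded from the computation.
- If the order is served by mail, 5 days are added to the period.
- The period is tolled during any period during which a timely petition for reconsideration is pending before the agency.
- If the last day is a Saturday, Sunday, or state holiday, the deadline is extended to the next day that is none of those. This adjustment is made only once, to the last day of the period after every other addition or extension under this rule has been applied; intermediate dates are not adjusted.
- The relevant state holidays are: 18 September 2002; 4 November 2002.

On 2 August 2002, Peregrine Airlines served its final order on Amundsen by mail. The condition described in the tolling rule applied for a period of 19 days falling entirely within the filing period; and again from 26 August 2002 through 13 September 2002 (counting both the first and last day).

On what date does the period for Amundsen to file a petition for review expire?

46 days after 2 August 2002 is September 17, 2002.
Service was by mail, adding 5 days: September 17, 2002 + 5 days = September 22, 2002.
Tolling adds 19 days: September 22, 2002 + 19 days = October 11, 2002.
From August 26, 2002 through September 13, 2002 inclusive is 19 days; tolling adds 19 days: October 11, 2002 + 19 days = October 30, 2002.
October 30, 2002 is a Wednesday and not a state holiday, so no extension applies.

October 30, 2002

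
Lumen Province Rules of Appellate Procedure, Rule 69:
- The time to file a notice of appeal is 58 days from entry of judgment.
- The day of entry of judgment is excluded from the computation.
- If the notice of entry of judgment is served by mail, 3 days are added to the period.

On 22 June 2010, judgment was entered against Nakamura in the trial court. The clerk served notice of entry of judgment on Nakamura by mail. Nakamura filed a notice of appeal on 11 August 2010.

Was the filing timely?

Yes

58 days after 22 June 2010 is August 19, 2010.
Service was by mail, adding 3 days: August 19, 2010 + 3 days = August 22, 2010.
The deadline is August 22, 2010; the filing on August 11, 2010 is on or before that date.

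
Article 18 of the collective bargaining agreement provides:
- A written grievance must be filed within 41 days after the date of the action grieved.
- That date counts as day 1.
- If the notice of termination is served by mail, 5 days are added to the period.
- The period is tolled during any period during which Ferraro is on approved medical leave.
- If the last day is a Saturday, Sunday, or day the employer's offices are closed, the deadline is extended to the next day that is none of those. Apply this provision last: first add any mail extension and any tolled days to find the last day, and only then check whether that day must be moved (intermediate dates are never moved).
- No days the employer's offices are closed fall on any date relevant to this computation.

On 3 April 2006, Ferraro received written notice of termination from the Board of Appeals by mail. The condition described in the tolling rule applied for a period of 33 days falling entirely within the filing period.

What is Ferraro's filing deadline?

Counting 3 April 2006 as day 1, day 41 is May 13, 2006.
Service was by mail, adding 5 days: May 13, 2006 + 5 days = May 18, 2006.
Tolling adds 33 days: May 18, 2006 + 33 days = June 20, 2006.
June 20, 2006 is a Tuesday and not a day the employer's offices are closed, so no extension applies.

June 20, 2006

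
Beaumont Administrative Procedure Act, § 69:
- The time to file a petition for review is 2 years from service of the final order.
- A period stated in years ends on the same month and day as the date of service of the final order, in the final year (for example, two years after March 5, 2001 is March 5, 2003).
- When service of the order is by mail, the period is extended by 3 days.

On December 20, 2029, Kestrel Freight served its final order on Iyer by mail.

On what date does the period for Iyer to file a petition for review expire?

December 23, 2031

2 years after December 20, 2029 is December 20, 2031.
Service was by mail, adding 3 days: December 20, 2031 + 3 days = December 23, 2031.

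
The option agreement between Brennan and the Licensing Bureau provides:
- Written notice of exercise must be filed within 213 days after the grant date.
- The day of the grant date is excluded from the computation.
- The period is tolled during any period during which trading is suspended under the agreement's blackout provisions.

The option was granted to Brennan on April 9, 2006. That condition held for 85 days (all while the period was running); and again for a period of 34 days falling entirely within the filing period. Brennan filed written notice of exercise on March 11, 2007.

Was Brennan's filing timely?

213 days after April 9, 2006 is November 8, 2006.
Tolling adds 85 days: November 8, 2006 + 85 days = February 1, 2007.
Tolling adds 34 days: February 1, 2007 + 34 days = March 7, 2007.
The deadline is March 7, 2007; the filing on March 11, 2007 is after that date.

No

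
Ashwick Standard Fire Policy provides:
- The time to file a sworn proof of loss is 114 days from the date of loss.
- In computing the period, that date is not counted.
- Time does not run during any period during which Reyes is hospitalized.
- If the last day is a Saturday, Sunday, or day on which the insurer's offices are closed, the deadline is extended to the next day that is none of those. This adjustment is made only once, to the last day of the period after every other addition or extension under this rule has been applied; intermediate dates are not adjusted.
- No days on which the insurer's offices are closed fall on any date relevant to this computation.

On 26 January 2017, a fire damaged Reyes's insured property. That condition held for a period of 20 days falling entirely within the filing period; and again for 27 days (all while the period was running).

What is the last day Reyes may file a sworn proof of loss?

July 6, 2017

114 days after 26 January 2017 is May 20, 2017.
Tolling adds 20 days: May 20, 2017 + 20 days = June 9, 2017.
Tolling adds 27 days: June 9, 2017 + 27 days = July 6, 2017.
July 6, 2017 is a Thursday and not a day on which the insurer's offices are closed, so no extension applies.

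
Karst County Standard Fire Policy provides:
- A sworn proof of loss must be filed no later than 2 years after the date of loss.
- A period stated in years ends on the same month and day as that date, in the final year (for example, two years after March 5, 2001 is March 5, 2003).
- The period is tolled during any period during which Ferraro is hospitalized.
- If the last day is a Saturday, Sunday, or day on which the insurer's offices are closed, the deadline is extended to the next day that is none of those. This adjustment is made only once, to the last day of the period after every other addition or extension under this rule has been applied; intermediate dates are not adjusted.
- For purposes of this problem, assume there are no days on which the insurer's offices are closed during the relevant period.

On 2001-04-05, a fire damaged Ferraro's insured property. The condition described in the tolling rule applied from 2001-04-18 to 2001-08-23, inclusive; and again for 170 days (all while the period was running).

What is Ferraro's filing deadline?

2 years after 2001-04-05 is April 5, 2003.
From April 18, 2001 through August 23, 2001 inclusive is 128 days; tolling adds 128 days: April 5, 2003 + 128 days = August 11, 2003.
Tolling adds 170 days: August 11, 2003 + 170 days = January 28, 2004.
January 28, 2004 is a Wednesday and not a day on which the insurer's offices are closed, so no extension applies.

January 28, 2004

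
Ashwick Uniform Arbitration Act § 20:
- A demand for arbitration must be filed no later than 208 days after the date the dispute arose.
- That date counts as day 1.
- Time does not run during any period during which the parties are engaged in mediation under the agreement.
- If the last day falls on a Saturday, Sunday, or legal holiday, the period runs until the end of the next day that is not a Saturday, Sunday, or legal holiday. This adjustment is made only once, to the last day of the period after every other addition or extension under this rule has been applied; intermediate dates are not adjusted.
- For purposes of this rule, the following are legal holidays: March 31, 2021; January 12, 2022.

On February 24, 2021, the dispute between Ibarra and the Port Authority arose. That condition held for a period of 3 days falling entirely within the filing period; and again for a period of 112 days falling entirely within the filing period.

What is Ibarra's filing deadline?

Counting February 24, 2021 as day 1, day 208 is September 19, 2021.
Tolling adds 3 days: September 19, 2021 + 3 days = September 22, 2021.
Tolling adds 112 days: September 22, 2021 + 112 days = January 12, 2022.
January 12, 2022 is a listed holiday. The next qualifying day is January 13, 2022.

January 13, 2022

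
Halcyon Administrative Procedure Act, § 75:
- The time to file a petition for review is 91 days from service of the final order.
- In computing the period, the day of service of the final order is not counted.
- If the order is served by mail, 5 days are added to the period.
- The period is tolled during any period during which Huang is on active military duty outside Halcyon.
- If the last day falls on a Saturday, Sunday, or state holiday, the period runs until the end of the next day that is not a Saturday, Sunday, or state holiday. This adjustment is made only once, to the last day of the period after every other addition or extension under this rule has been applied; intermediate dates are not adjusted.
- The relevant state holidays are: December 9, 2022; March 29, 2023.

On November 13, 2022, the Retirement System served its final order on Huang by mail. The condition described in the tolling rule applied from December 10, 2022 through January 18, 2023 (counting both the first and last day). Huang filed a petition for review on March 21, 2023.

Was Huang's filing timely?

Yes

91 days after November 13, 2022 is February 12, 2023.
Service was by mail, adding 5 days: February 12, 2023 + 5 days = February 17, 2023.
From December 10, 2022 through January 18, 2023 inclusive is 40 days; tolling adds 40 days: February 17, 2023 + 40 days = March 29, 2023.
March 29, 2023 is a listed holiday. The next qualifying day is March 30, 2023.
The deadline is March 30, 2023; the filing on March 21, 2023 is on or before that date.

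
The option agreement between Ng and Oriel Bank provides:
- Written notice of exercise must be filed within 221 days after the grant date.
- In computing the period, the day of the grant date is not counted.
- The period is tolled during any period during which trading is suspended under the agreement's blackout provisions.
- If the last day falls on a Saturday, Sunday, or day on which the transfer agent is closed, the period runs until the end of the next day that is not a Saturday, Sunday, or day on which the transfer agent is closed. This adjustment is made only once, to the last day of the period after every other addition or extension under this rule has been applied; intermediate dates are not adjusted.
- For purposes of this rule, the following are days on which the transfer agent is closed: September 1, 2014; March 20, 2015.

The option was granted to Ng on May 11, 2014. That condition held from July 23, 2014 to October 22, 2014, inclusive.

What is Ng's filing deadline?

221 days after May 11, 2014 is December 18, 2014.
From July 23, 2014 through October 22, 2014 inclusive is 92 days; tolling adds 92 days: December 18, 2014 + 92 days = March 20, 2015.
March 20, 2015 is a listed holiday; March 21, 2015 is Saturday; March 22, 2015 is Sunday. The next qualifying day is March 23, 2015.

March 23, 2015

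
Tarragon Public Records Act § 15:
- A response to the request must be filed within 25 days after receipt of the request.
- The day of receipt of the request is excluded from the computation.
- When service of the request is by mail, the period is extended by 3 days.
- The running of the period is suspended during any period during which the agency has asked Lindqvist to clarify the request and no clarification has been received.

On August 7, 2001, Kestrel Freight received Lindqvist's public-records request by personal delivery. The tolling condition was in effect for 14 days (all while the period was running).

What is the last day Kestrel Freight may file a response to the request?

September 15, 2001

25 days after August 7, 2001 is September 1, 2001.
Service was not by mail, so no mail extension applies.
Tolling adds 14 days: September 1, 2001 + 14 days = September 15, 2001.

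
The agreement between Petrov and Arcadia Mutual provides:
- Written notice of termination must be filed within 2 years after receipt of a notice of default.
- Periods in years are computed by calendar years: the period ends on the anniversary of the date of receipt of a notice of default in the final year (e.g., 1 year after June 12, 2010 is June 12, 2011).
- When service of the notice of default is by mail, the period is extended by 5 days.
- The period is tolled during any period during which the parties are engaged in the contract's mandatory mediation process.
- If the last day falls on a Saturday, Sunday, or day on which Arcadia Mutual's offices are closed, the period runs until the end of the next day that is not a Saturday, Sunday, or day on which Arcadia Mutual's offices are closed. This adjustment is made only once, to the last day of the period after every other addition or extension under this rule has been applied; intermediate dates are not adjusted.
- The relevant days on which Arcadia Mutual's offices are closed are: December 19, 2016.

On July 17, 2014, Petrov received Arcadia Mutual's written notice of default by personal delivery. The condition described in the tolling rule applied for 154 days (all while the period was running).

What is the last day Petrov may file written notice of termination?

December 20, 2016

2 years after July 17, 2014 is July 17, 2016.
Service was not by mail, so no mail extension applies.
Tolling adds 154 days: July 17, 2016 + 154 days = December 18, 2016.
December 18, 2016 is Sunday; December 19, 2016 is a listed holiday. The next qualifying day is December 20, 2016.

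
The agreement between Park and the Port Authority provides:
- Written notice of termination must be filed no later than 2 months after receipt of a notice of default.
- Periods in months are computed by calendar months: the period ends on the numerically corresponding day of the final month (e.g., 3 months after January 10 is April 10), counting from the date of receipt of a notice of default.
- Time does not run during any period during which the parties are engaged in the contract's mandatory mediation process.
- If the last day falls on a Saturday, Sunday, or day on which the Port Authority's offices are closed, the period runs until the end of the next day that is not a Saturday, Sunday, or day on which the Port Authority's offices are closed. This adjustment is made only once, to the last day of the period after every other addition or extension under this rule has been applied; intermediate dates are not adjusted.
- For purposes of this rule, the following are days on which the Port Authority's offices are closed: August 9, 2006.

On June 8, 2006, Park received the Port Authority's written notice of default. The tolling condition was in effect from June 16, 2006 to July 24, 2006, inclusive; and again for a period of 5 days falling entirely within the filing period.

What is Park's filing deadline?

September 21, 2006

2 months after June 8, 2006 is August 8, 2006.
From June 16, 2006 through July 24, 2006 inclusive is 39 days; tolling adds 39 days: August 8, 2006 + 39 days = September 16, 2006.
Tolling adds 5 days: September 16, 2006 + 5 days = September 21, 2006.
September 21, 2006 is a Thursday and not a day on which the Port Authority's offices are closed, so no extension applies.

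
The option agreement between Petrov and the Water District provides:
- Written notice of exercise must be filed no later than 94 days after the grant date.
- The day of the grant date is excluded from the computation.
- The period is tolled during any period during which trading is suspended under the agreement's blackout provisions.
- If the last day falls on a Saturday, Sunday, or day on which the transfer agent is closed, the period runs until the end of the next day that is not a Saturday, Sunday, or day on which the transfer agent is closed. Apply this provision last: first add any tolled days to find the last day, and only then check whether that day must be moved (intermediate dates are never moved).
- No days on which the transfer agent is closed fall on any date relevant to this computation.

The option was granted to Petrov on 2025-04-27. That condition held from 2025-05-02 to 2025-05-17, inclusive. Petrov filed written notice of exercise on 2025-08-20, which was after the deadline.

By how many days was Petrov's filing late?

94 days after 2025-04-27 is July 30, 2025.
From May 2, 2025 through May 17, 2025 inclusive is 16 days; tolling adds 16 days: July 30, 2025 + 16 days = August 15, 2025.
August 15, 2025 is a Friday and not a day on which the transfer agent is closed, so no extension applies.
The deadline is August 15, 2025; from August 15, 2025 to August 20, 2025 is 5 days.

5 days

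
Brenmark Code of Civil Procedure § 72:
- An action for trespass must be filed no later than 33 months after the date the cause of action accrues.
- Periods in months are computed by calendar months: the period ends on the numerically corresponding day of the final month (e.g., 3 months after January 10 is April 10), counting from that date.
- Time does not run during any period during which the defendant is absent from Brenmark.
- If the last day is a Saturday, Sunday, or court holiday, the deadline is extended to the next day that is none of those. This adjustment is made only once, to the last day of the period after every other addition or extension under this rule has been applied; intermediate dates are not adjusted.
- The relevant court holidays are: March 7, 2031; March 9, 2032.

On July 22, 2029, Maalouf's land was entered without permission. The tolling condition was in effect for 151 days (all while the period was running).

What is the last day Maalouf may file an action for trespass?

33 months after July 22, 2029 is April 22, 2032.
Tolling adds 151 days: April 22, 2032 + 151 days = September 20, 2032.
September 20, 2032 is a Monday and not a court holiday, so no extension applies.

September 20, 2032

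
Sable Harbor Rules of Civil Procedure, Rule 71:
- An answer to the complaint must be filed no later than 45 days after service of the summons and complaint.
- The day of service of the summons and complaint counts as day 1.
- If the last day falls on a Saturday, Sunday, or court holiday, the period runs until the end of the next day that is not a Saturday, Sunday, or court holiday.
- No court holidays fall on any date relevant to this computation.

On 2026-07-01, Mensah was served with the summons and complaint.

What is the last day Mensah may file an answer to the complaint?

August 14, 2026

Counting 2026-07-01 as day 1, day 45 is August 14, 2026.
August 14, 2026 is a Friday and not a court holiday, so no extension applies.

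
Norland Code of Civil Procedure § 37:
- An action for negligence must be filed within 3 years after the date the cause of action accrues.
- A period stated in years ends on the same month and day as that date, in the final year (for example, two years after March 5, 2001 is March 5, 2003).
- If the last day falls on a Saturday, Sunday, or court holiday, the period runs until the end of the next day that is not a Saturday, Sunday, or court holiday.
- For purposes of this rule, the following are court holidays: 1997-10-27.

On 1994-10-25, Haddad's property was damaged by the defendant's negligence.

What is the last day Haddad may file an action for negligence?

October 28, 1997

3 years after 1994-10-25 is October 25, 1997.
October 25, 1997 is Saturday; October 26, 1997 is Sunday; October 27, 1997 is a listed holiday. The next qualifying day is October 28, 1997.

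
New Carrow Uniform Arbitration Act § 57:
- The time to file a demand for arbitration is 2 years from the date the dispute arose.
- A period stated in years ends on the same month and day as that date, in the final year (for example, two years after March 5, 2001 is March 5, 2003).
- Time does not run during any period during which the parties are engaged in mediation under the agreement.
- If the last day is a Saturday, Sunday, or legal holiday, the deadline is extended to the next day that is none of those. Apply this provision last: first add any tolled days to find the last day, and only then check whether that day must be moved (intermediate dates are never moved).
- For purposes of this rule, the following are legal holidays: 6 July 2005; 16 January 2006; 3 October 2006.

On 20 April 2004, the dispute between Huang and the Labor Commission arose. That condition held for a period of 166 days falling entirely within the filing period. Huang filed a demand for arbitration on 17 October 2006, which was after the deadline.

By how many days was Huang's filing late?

2 years after 20 April 2004 is April 20, 2006.
Tolling adds 166 days: April 20, 2006 + 166 days = October 3, 2006.
October 3, 2006 is a listed holiday. The next qualifying day is October 4, 2006.
The deadline is October 4, 2006; from October 4, 2006 to October 17, 2006 is 13 days.

13 days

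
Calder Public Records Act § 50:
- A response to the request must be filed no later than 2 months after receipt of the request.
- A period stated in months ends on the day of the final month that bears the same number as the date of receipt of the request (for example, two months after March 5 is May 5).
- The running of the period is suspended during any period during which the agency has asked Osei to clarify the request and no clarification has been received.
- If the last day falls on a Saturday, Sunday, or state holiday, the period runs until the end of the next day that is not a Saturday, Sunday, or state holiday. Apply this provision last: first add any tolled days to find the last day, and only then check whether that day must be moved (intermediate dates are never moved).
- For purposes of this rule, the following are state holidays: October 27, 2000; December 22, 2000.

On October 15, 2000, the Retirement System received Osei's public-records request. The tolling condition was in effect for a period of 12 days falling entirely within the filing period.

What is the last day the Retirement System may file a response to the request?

2 months after October 15, 2000 is December 15, 2000.
Tolling adds 12 days: December 15, 2000 + 12 days = December 27, 2000.
December 27, 2000 is a Wednesday and not a state holiday, so no extension applies.

December 27, 2000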